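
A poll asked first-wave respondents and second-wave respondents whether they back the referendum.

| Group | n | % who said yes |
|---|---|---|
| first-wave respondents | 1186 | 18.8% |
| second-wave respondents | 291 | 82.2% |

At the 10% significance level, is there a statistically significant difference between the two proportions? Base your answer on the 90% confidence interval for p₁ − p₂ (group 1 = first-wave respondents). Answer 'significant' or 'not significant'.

Each SE is √(p̂(1−p̂)/n): √(0.1880·0.8120/1186) = 0.01135 and √(0.8220·0.1780/291) = 0.02242.
SE(p̂₁ − p̂₂) = √(SE₁² + SE₂²) = √(0.0001288225 + 0.0005026564) = 0.02513, since the two samples are independent.
At 90% confidence z* = 1.645; margin = 1.645 × 0.02513 = 0.04134.
The difference is 0.1880 − 0.8220 = -0.6340, so the interval is -0.6340 ± 0.04134 = (-0.67534, -0.59266).
The interval (-0.67534, -0.59266) does not contain 0, so the difference is significant.

significant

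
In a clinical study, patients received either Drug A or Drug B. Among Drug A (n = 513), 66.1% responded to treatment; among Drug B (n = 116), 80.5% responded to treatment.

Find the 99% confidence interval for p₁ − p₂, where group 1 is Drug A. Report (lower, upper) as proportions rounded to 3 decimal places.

(-0.253, -0.035)

Each SE is √(p̂(1−p̂)/n): √(0.6610·0.3390/513) = 0.02090 and √(0.8050·0.1950/116) = 0.03679.
SE(p̂₁ − p̂₂) = √(SE₁² + SE₂²) = √(0.00043681 + 0.0013535041) = 0.04231, since the two samples are independent.
At 99% confidence z* = 2.576; margin = 2.576 × 0.04231 = 0.10899.
The difference is 0.6610 − 0.8050 = -0.1440, so the interval is -0.1440 ± 0.10899 = (-0.253, -0.035).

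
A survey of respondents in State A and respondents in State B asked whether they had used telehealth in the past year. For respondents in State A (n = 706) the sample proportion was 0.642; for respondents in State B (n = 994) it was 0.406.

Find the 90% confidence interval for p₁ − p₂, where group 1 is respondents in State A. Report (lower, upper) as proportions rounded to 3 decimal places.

(0.197, 0.275)

Each SE is √(p̂(1−p̂)/n): √(0.6420·0.3580/706) = 0.01804 and √(0.4060·0.5940/994) = 0.01558.
SE(p̂₁ − p̂₂) = √(SE₁² + SE₂²) = √(0.0003254416 + 0.0002427364) = 0.02384, since the two samples are independent.
At 90% confidence z* = 1.645; margin = 1.645 × 0.02384 = 0.03922.
The difference is 0.6420 − 0.4060 = 0.2360, so the interval is 0.2360 ± 0.03922 = (0.197, 0.275).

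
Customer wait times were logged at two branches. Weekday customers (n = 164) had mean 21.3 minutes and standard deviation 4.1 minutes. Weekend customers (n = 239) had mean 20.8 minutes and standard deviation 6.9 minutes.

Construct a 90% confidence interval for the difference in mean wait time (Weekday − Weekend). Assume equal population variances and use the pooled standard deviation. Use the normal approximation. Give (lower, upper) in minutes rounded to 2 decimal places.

s_p = √[((n₁−1)s₁² + (n₂−1)s₂²)/(n₁+n₂−2)] = √[(163·4.1² + 238·6.9²)/401] = 5.9237.
SE = 5.9237·√(1/164 + 1/239) = 0.6007.
With z* = 1.645, margin = 1.645 × 0.6007 = 0.9882.
x̄₁ − x̄₂ = 21.3 − 20.8 = 0.5000; interval 0.5000 ± 0.9882 = (-0.49, 1.49).

(-0.49, 1.49)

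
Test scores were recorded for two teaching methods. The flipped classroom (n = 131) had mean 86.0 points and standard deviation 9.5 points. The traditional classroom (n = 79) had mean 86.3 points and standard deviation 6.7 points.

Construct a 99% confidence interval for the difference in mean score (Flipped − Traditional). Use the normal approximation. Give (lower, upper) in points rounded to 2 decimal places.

(-3.19, 2.59)

SE₁ = s₁/√n₁ = 9.5/√131 = 0.8300; SE₂ = 6.7/√79 = 0.7538.
Independent samples, unequal variances: SE_diff = √(SE₁² + SE₂²) = √(0.6889 + 0.56821444) = 1.1212.
z* = 2.576, so margin of error = 2.576 × 1.1212 = 2.8882.
Difference in means = 86.0 − 86.3 = -0.3000.
-0.3000 ± 2.8882 → (-3.19, 2.59).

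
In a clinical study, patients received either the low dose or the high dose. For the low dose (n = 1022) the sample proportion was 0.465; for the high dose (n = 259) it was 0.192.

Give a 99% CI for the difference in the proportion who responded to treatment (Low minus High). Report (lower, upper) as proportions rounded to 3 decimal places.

Each SE is √(p̂(1−p̂)/n): √(0.4650·0.5350/1022) = 0.01560 and √(0.1920·0.8080/259) = 0.02447.
SE(p̂₁ − p̂₂) = √(SE₁² + SE₂²) = √(0.00024336 + 0.0005987809) = 0.02902, since the two samples are independent.
At 99% confidence z* = 2.576; margin = 2.576 × 0.02902 = 0.07476.
The difference is 0.4650 − 0.1920 = 0.2730, so the interval is 0.2730 ± 0.07476 = (0.198, 0.348).

(0.198, 0.348)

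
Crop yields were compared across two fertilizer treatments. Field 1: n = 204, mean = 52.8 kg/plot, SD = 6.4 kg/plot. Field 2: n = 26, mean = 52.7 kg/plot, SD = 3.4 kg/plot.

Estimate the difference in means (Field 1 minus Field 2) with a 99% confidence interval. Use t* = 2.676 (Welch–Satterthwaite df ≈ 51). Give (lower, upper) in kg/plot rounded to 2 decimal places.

(-2.05, 2.25)

Per-group SEs: s₁/√n₁ = 6.4/√204 = 0.4481, s₂/√n₂ = 3.4/√26 = 0.6668.
Unpooled SE of the difference: √(0.20079361 + 0.44462224) = 0.8034.
Margin of error = t* · SE = 2.676 × 0.8034 = 2.1499.
x̄₁ − x̄₂ = 52.8 − 52.7 = 0.1000.
CI: 0.1000 ± 2.1499 = (-2.05, 2.25).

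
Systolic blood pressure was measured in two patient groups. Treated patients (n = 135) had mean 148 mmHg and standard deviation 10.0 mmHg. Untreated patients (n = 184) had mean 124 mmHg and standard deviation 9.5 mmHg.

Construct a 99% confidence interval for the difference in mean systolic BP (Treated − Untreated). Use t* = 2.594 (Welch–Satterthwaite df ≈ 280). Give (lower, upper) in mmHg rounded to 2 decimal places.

SE₁ = s₁/√n₁ = 10.0/√135 = 0.8607; SE₂ = 9.5/√184 = 0.7003.
Independent samples, unequal variances: SE_diff = √(SE₁² + SE₂²) = √(0.74080449 + 0.49042009) = 1.1096.
t* = 2.594, so margin of error = 2.594 × 1.1096 = 2.8783.
Difference in means = 148 − 124 = 24.0000.
24.0000 ± 2.8783 → (21.12, 26.88).

(21.12, 26.88)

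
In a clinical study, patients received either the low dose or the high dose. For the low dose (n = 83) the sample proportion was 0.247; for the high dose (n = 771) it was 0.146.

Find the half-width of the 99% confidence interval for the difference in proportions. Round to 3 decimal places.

0.126

The two standard errors are √(0.2470×0.7530/83) = 0.04734 and √(0.1460×0.8540/771) = 0.01272.
Because the samples are independent, SE_diff = √(0.04734² + 0.01272²) = 0.04902.
Using z* = 2.576 for 99%, ME = 2.576 × 0.04902 = 0.12628.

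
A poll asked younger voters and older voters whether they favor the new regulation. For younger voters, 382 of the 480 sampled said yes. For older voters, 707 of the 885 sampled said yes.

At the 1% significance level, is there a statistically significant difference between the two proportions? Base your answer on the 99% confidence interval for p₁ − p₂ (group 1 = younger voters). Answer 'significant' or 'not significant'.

not significant

First, p̂₁ = 382/480 = 0.7958; p̂₂ = 707/885 = 0.7989.
The two standard errors are √(0.7958×0.2042/480) = 0.01840 and √(0.7989×0.2011/885) = 0.01347.
Because the samples are independent, SE_diff = √(0.01840² + 0.01347²) = 0.02280.
Using z* = 2.576 for 99%, ME = 2.576 × 0.02280 = 0.05873.
p̂₁ − p̂₂ = -0.0031; interval -0.0031 ± 0.05873 gives (-0.06183, 0.05563).
The interval (-0.06183, 0.05563) contains 0, so the difference is not significant.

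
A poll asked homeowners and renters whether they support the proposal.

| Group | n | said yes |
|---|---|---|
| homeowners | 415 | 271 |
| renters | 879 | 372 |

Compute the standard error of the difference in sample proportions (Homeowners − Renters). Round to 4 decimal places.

0.0287

p̂₁ = 271/415 = 0.6530 and p̂₂ = 372/879 = 0.4232.
SE₁ = √(p̂₁(1−p̂₁)/n₁) = √(0.6530·0.3470/415) = 0.02337; SE₂ = √(0.4232·0.5768/879) = 0.01666.
Independent samples: SE of the difference = √(SE₁² + SE₂²) = √(0.0005461569 + 0.0002775556) = 0.02870.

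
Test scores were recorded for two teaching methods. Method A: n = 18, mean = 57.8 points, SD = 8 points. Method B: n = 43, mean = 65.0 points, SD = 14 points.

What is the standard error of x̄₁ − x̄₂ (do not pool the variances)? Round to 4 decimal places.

SE₁ = s₁/√n₁ = 8/√18 = 1.8856; SE₂ = 14/√43 = 2.1350.
Independent samples, unequal variances: SE_diff = √(SE₁² + SE₂²) = √(3.55548736 + 4.558225) = 2.8485.

2.8485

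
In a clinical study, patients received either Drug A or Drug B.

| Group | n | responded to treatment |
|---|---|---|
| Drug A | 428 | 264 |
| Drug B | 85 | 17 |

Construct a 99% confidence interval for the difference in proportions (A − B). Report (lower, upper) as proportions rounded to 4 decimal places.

(0.2897, 0.5439)

Sample proportions: 264/428 = 0.6168, 17/85 = 0.2000.
Each SE is √(p̂(1−p̂)/n): √(0.6168·0.3832/428) = 0.02350 and √(0.2000·0.8000/85) = 0.04339.
SE(p̂₁ − p̂₂) = √(SE₁² + SE₂²) = √(0.00055225 + 0.0018826921) = 0.04935, since the two samples are independent.
At 99% confidence z* = 2.576; margin = 2.576 × 0.04935 = 0.12713.
The difference is 0.6168 − 0.2000 = 0.4168, so the interval is 0.4168 ± 0.12713 = (0.2897, 0.5439).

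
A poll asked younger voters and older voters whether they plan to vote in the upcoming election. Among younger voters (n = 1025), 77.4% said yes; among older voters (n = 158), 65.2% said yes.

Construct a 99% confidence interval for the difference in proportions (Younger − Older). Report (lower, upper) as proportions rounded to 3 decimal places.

SE₁ = √(p̂₁(1−p̂₁)/n₁) = √(0.7740·0.2260/1025) = 0.01306; SE₂ = √(0.6520·0.3480/158) = 0.03790.
Independent samples: SE of the difference = √(SE₁² + SE₂²) = √(0.0001705636 + 0.00143641) = 0.04009.
z* for 99% confidence is 2.576, so the margin of error is 2.576 × 0.04009 = 0.10327.
Point estimate p̂₁ − p̂₂ = 0.7740 − 0.6520 = 0.1220.
0.1220 ± 0.10327 → (0.019, 0.225).

(0.019, 0.225)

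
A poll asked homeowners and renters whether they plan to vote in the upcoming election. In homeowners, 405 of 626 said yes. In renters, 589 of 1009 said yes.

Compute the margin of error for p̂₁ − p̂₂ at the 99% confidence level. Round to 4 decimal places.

0.0634

p̂₁ = 405/626 = 0.6470 and p̂₂ = 589/1009 = 0.5837.
SE₁ = √(p̂₁(1−p̂₁)/n₁) = √(0.6470·0.3530/626) = 0.01910; SE₂ = √(0.5837·0.4163/1009) = 0.01552.
Independent samples: SE of the difference = √(SE₁² + SE₂²) = √(0.00036481 + 0.0002408704) = 0.02461.
z* for 99% confidence is 2.576, so the margin of error is 2.576 × 0.02461 = 0.06340.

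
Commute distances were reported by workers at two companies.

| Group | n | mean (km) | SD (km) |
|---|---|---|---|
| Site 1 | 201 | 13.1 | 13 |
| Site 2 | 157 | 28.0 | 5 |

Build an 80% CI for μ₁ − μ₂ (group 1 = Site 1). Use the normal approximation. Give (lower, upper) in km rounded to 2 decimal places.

(-16.18, -13.62)

SE₁ = s₁/√n₁ = 13/√201 = 0.9169; SE₂ = 5/√157 = 0.3990.
Independent samples, unequal variances: SE_diff = √(SE₁² + SE₂²) = √(0.84070561 + 0.159201) = 1.0000.
z* = 1.282, so margin of error = 1.282 × 1.0000 = 1.2820.
Difference in means = 13.1 − 28.0 = -14.9000.
-14.9000 ± 1.2820 → (-16.18, -13.62).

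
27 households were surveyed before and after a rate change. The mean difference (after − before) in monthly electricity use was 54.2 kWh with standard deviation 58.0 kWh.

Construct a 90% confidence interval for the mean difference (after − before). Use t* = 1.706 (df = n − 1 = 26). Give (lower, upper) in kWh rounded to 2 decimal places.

This is a matched-pairs design, so SE = s_d/√n = 58.0/√27 = 11.1621.
Margin = 1.706 × 11.1621 = 19.0425; the interval is 54.2 ± 19.0425 = (35.16, 73.24).

(35.16, 73.24)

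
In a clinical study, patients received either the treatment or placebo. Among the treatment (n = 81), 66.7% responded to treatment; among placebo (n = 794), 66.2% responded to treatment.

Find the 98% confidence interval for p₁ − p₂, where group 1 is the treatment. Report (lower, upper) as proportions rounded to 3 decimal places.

(-0.123, 0.133)

The two standard errors are √(0.6670×0.3330/81) = 0.05237 and √(0.6620×0.3380/794) = 0.01679.
Because the samples are independent, SE_diff = √(0.05237² + 0.01679²) = 0.05500.
Using z* = 2.326 for 98%, ME = 2.326 × 0.05500 = 0.12793.
p̂₁ − p̂₂ = 0.0050; interval 0.0050 ± 0.12793 gives (-0.123, 0.133).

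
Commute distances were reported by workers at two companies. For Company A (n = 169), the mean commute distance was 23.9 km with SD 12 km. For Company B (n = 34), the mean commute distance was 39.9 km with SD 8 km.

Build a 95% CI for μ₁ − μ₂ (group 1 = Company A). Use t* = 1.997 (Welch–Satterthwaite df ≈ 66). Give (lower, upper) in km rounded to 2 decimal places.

(-19.30, -12.70)

Per-group SEs: s₁/√n₁ = 12/√169 = 0.9231, s₂/√n₂ = 8/√34 = 1.3720.
Unpooled SE of the difference: √(0.85211361 + 1.882384) = 1.6536.
Margin of error = t* · SE = 1.997 × 1.6536 = 3.3022.
x̄₁ − x̄₂ = 23.9 − 39.9 = -16.0000.
CI: -16.0000 ± 3.3022 = (-19.30, -12.70).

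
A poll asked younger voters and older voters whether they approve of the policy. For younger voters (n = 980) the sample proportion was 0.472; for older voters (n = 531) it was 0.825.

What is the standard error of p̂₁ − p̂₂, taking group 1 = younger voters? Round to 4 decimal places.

0.0229

Each SE is √(p̂(1−p̂)/n): √(0.4720·0.5280/980) = 0.01595 and √(0.8250·0.1750/531) = 0.01649.
SE(p̂₁ − p̂₂) = √(SE₁² + SE₂²) = √(0.0002544025 + 0.0002719201) = 0.02294, since the two samples are independent.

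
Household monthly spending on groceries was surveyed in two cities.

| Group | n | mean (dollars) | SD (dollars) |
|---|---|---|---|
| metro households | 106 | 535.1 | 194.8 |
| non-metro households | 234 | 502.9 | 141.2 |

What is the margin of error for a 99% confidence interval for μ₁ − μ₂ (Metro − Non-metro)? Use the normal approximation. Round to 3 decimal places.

54.230

Standard errors of each mean: 194.8/√106 = 18.9206 and 141.2/√234 = 9.2305.
SE(x̄₁ − x̄₂) = √(18.9206² + 9.2305²) = 21.0521 for independent samples with unequal variances.
With z* = 2.576, the margin is 2.576 × 21.0521 = 54.2302.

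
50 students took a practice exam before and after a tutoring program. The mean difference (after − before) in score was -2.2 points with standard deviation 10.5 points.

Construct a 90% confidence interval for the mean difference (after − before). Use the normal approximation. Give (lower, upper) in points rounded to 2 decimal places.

(-4.64, 0.24)

This is a matched-pairs design, so SE = s_d/√n = 10.5/√50 = 1.4849.
Margin = 1.645 × 1.4849 = 2.4427; the interval is -2.2 ± 2.4427 = (-4.64, 0.24).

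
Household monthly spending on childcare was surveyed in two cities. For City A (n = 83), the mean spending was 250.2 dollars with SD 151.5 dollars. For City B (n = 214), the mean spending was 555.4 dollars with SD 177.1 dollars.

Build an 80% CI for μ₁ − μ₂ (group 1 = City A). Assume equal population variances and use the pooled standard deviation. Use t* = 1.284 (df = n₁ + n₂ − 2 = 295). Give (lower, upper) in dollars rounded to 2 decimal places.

(-333.49, -276.91)

s_p = √[((n₁−1)s₁² + (n₂−1)s₂²)/(n₁+n₂−2)] = √[(82·151.5² + 213·177.1²)/295] = 170.3705.
SE = 170.3705·√(1/83 + 1/214) = 22.0306.
With t* = 1.284, margin = 1.284 × 22.0306 = 28.2873.
x̄₁ − x̄₂ = 250.2 − 555.4 = -305.2000; interval -305.2000 ± 28.2873 = (-333.49, -276.91).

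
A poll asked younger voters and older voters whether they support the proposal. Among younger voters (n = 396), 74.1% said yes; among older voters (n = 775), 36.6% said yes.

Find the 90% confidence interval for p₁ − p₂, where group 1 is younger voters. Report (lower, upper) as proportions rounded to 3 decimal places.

(0.329, 0.421)

The two standard errors are √(0.7410×0.2590/396) = 0.02201 and √(0.3660×0.6340/775) = 0.01730.
Because the samples are independent, SE_diff = √(0.02201² + 0.01730²) = 0.02800.
Using z* = 1.645 for 90%, ME = 1.645 × 0.02800 = 0.04606.
p̂₁ − p̂₂ = 0.3750; interval 0.3750 ± 0.04606 gives (0.329, 0.421).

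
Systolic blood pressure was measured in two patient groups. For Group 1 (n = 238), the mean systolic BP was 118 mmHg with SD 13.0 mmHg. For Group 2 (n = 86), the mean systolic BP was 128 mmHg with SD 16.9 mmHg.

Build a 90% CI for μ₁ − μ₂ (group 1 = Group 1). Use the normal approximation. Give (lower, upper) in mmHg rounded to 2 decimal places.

Standard errors of each mean: 13.0/√238 = 0.8427 and 16.9/√86 = 1.8224.
SE(x̄₁ − x̄₂) = √(0.8427² + 1.8224²) = 2.0078 for independent samples with unequal variances.
With z* = 1.645, the margin is 1.645 × 2.0078 = 3.3028.
x̄₁ − x̄₂ = 118 − 128 = -10.0000; the interval is -10.0000 ± 3.3028 = (-13.30, -6.70).

(-13.30, -6.70)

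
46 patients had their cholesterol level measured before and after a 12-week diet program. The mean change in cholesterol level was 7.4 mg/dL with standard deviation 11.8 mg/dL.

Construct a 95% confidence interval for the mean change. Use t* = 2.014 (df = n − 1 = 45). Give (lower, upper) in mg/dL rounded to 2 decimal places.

This is a matched-pairs design, so SE = s_d/√n = 11.8/√46 = 1.7398.
Margin = 2.014 × 1.7398 = 3.5040; the interval is 7.4 ± 3.5040 = (3.90, 10.90).

(3.90, 10.90)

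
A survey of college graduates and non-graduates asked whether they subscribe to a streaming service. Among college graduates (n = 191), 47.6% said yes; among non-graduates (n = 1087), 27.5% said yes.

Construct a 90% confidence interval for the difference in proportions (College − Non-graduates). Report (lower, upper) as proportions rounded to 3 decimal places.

The two standard errors are √(0.4760×0.5240/191) = 0.03614 and √(0.2750×0.7250/1087) = 0.01354.
Because the samples are independent, SE_diff = √(0.03614² + 0.01354²) = 0.03859.
Using z* = 1.645 for 90%, ME = 1.645 × 0.03859 = 0.06348.
p̂₁ − p̂₂ = 0.2010; interval 0.2010 ± 0.06348 gives (0.138, 0.264).

(0.138, 0.264)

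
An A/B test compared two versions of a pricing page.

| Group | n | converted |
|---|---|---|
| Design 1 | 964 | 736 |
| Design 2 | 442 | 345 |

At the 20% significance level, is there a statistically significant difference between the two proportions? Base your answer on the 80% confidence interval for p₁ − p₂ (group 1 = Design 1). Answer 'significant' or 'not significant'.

p̂₁ = 736/964 = 0.7635 and p̂₂ = 345/442 = 0.7805.
SE₁ = √(p̂₁(1−p̂₁)/n₁) = √(0.7635·0.2365/964) = 0.01369; SE₂ = √(0.7805·0.2195/442) = 0.01969.
Independent samples: SE of the difference = √(SE₁² + SE₂²) = √(0.0001874161 + 0.0003876961) = 0.02398.
z* for 80% confidence is 1.282, so the margin of error is 1.282 × 0.02398 = 0.03074.
Point estimate p̂₁ − p̂₂ = 0.7635 − 0.7805 = -0.0170.
-0.0170 ± 0.03074 → (-0.04774, 0.01374).
The interval (-0.04774, 0.01374) contains 0, so the difference is not significant.

not significant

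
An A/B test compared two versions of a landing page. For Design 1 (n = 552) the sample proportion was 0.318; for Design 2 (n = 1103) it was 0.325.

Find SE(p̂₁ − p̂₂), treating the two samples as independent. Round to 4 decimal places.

0.0243

Each SE is √(p̂(1−p̂)/n): √(0.3180·0.6820/552) = 0.01982 and √(0.3250·0.6750/1103) = 0.01410.
SE(p̂₁ − p̂₂) = √(SE₁² + SE₂²) = √(0.0003928324 + 0.00019881) = 0.02432, since the two samples are independent.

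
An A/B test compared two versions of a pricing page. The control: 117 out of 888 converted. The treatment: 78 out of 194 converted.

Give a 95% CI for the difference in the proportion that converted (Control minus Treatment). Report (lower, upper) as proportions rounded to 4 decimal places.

First, p̂₁ = 117/888 = 0.1318; p̂₂ = 78/194 = 0.4021.
The two standard errors are √(0.1318×0.8682/888) = 0.01135 and √(0.4021×0.5979/194) = 0.03520.
Because the samples are independent, SE_diff = √(0.01135² + 0.03520²) = 0.03698.
Using z* = 1.960 for 95%, ME = 1.960 × 0.03698 = 0.07248.
p̂₁ − p̂₂ = -0.2703; interval -0.2703 ± 0.07248 gives (-0.3428, -0.1978).

(-0.3428, -0.1978)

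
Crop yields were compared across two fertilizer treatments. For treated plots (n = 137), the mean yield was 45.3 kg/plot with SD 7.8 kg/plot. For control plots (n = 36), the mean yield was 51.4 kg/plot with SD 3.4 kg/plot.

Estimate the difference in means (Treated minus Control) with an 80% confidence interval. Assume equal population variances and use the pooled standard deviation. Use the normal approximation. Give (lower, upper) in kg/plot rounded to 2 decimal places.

Pooled variance s_p² = [136·7.8² + 35·3.4²] / (137+36−2) = 50.7535, so s_p = 7.1241.
SE_diff = s_p·√(1/n₁ + 1/n₂) = 7.1241·√(1/137 + 1/36) = 1.3343.
z* = 1.282; margin = 1.282 × 1.3343 = 1.7106.
Difference = 45.3 − 51.4 = -6.1000.
-6.1000 ± 1.7106 → (-7.81, -4.39).

(-7.81, -4.39)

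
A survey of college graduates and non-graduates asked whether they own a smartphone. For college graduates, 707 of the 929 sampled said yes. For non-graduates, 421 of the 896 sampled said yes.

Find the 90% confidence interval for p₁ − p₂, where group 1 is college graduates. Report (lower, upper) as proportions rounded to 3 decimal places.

(0.255, 0.327)

First, p̂₁ = 707/929 = 0.7610; p̂₂ = 421/896 = 0.4699.
The two standard errors are √(0.7610×0.2390/929) = 0.01399 and √(0.4699×0.5301/896) = 0.01667.
Because the samples are independent, SE_diff = √(0.01399² + 0.01667²) = 0.02176.
Using z* = 1.645 for 90%, ME = 1.645 × 0.02176 = 0.03580.
p̂₁ − p̂₂ = 0.2911; interval 0.2911 ± 0.03580 gives (0.255, 0.327).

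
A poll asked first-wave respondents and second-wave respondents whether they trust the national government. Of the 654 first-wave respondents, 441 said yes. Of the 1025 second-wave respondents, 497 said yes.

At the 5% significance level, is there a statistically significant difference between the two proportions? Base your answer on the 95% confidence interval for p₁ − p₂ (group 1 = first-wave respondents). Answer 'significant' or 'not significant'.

First, p̂₁ = 441/654 = 0.6743; p̂₂ = 497/1025 = 0.4849.
The two standard errors are √(0.6743×0.3257/654) = 0.01833 and √(0.4849×0.5151/1025) = 0.01561.
Because the samples are independent, SE_diff = √(0.01833² + 0.01561²) = 0.02408.
Using z* = 1.960 for 95%, ME = 1.960 × 0.02408 = 0.04720.
p̂₁ − p̂₂ = 0.1894; interval 0.1894 ± 0.04720 gives (0.14220, 0.23660).
The interval (0.14220, 0.23660) does not contain 0, so the difference is significant.

significant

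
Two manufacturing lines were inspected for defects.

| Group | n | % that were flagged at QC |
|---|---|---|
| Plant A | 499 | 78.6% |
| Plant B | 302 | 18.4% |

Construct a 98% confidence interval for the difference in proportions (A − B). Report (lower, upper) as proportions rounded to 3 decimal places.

SE₁ = √(p̂₁(1−p̂₁)/n₁) = √(0.7860·0.2140/499) = 0.01836; SE₂ = √(0.1840·0.8160/302) = 0.02230.
Independent samples: SE of the difference = √(SE₁² + SE₂²) = √(0.0003370896 + 0.00049729) = 0.02889.
z* for 98% confidence is 2.326, so the margin of error is 2.326 × 0.02889 = 0.06720.
Point estimate p̂₁ − p̂₂ = 0.7860 − 0.1840 = 0.6020.
0.6020 ± 0.06720 → (0.535, 0.669).

(0.535, 0.669)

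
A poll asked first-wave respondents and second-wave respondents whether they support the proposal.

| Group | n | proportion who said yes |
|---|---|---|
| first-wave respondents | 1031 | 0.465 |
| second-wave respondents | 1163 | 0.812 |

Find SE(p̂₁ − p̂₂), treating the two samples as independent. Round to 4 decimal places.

SE₁ = √(p̂₁(1−p̂₁)/n₁) = √(0.4650·0.5350/1031) = 0.01553; SE₂ = √(0.8120·0.1880/1163) = 0.01146.
Independent samples: SE of the difference = √(SE₁² + SE₂²) = √(0.0002411809 + 0.0001313316) = 0.01930.

0.0193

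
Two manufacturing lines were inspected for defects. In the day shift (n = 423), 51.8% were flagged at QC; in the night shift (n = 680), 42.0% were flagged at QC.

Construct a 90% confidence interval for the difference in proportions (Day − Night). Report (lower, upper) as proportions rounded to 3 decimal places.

(0.047, 0.149)

Each SE is √(p̂(1−p̂)/n): √(0.5180·0.4820/423) = 0.02430 and √(0.4200·0.5800/680) = 0.01893.
SE(p̂₁ − p̂₂) = √(SE₁² + SE₂²) = √(0.00059049 + 0.0003583449) = 0.03080, since the two samples are independent.
At 90% confidence z* = 1.645; margin = 1.645 × 0.03080 = 0.05067.
The difference is 0.5180 − 0.4200 = 0.0980, so the interval is 0.0980 ± 0.05067 = (0.047, 0.149).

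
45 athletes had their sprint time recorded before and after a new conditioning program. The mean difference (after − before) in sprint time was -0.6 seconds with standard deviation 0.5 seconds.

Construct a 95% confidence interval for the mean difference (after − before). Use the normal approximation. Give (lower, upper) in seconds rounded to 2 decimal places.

(-0.75, -0.45)

This is a matched-pairs design, so SE = s_d/√n = 0.5/√45 = 0.0745.
Margin = 1.960 × 0.0745 = 0.1460; the interval is -0.6 ± 0.1460 = (-0.75, -0.45).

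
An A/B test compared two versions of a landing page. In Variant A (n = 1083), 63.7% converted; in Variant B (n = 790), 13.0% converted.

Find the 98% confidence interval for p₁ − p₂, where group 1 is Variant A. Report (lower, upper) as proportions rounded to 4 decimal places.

SE₁ = √(p̂₁(1−p̂₁)/n₁) = √(0.6370·0.3630/1083) = 0.01461; SE₂ = √(0.1300·0.8700/790) = 0.01197.
Independent samples: SE of the difference = √(SE₁² + SE₂²) = √(0.0002134521 + 0.0001432809) = 0.01889.
z* for 98% confidence is 2.326, so the margin of error is 2.326 × 0.01889 = 0.04394.
Point estimate p̂₁ − p̂₂ = 0.6370 − 0.1300 = 0.5070.
0.5070 ± 0.04394 → (0.4631, 0.5509).

(0.4631, 0.5509)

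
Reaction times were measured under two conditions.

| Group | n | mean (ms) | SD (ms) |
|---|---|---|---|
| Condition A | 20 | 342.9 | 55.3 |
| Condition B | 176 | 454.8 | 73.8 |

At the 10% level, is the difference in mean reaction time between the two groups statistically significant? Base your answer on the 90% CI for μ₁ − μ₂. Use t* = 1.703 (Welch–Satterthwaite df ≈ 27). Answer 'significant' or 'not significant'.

SE₁ = s₁/√n₁ = 55.3/√20 = 12.3655; SE₂ = 73.8/√176 = 5.5629.
Independent samples, unequal variances: SE_diff = √(SE₁² + SE₂²) = √(152.90559025 + 30.94585641) = 13.5592.
t* = 1.703, so margin of error = 1.703 × 13.5592 = 23.0913.
Difference in means = 342.9 − 454.8 = -111.9000.
-111.9000 ± 23.0913 → (-134.9913, -88.8087).
The interval (-134.9913, -88.8087) does not contain 0, so the difference is significant.

significant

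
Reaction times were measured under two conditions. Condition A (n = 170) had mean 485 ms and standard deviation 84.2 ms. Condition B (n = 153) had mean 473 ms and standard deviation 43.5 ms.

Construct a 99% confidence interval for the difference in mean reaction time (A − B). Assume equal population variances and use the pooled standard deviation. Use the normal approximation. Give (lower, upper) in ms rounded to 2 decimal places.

s_p = √[((n₁−1)s₁² + (n₂−1)s₂²)/(n₁+n₂−2)] = √[(169·84.2² + 152·43.5²)/321] = 68.0336.
SE = 68.0336·√(1/170 + 1/153) = 7.5815.
With z* = 2.576, margin = 2.576 × 7.5815 = 19.5299.
x̄₁ − x̄₂ = 485 − 473 = 12.0000; interval 12.0000 ± 19.5299 = (-7.53, 31.53).

(-7.53, 31.53)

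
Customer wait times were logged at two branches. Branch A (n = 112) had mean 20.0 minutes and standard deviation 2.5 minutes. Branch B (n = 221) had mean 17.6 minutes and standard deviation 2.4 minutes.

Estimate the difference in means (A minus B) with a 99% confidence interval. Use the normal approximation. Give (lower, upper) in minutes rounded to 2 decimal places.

(1.66, 3.14)

Per-group SEs: s₁/√n₁ = 2.5/√112 = 0.2362, s₂/√n₂ = 2.4/√221 = 0.1614.
Unpooled SE of the difference: √(0.05579044 + 0.02604996) = 0.2861.
Margin of error = z* · SE = 2.576 × 0.2861 = 0.7370.
x̄₁ − x̄₂ = 20.0 − 17.6 = 2.4000.
CI: 2.4000 ± 0.7370 = (1.66, 3.14).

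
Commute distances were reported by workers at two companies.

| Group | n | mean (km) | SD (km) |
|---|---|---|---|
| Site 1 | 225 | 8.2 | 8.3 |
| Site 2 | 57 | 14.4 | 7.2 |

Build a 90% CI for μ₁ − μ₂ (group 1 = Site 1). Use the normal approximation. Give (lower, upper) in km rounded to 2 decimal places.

Standard errors of each mean: 8.3/√225 = 0.5533 and 7.2/√57 = 0.9537.
SE(x̄₁ − x̄₂) = √(0.5533² + 0.9537²) = 1.1026 for independent samples with unequal variances.
With z* = 1.645, the margin is 1.645 × 1.1026 = 1.8138.
x̄₁ − x̄₂ = 8.2 − 14.4 = -6.2000; the interval is -6.2000 ± 1.8138 = (-8.01, -4.39).

(-8.01, -4.39)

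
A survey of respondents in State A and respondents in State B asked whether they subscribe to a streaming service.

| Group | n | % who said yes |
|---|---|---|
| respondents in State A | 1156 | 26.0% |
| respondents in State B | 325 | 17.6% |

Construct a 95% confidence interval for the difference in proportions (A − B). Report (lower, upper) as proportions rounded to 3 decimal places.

(0.035, 0.133)

SE₁ = √(p̂₁(1−p̂₁)/n₁) = √(0.2600·0.7400/1156) = 0.01290; SE₂ = √(0.1760·0.8240/325) = 0.02112.
Independent samples: SE of the difference = √(SE₁² + SE₂²) = √(0.00016641 + 0.0004460544) = 0.02475.
z* for 95% confidence is 1.960, so the margin of error is 1.960 × 0.02475 = 0.04851.
Point estimate p̂₁ − p̂₂ = 0.2600 − 0.1760 = 0.0840.
0.0840 ± 0.04851 → (0.035, 0.133).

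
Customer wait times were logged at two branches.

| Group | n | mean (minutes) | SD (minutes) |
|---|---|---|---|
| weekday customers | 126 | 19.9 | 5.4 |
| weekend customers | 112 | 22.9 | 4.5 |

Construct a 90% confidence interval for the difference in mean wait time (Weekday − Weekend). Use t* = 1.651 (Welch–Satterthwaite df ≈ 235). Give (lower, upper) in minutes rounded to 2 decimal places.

(-4.06, -1.94)

Per-group SEs: s₁/√n₁ = 5.4/√126 = 0.4811, s₂/√n₂ = 4.5/√112 = 0.4252.
Unpooled SE of the difference: √(0.23145721 + 0.18079504) = 0.6421.
Margin of error = t* · SE = 1.651 × 0.6421 = 1.0601.
x̄₁ − x̄₂ = 19.9 − 22.9 = -3.0000.
CI: -3.0000 ± 1.0601 = (-4.06, -1.94).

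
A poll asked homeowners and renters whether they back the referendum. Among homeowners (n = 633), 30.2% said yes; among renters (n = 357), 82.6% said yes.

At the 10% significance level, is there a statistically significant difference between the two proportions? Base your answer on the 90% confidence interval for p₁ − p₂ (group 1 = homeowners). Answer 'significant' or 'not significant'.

Each SE is √(p̂(1−p̂)/n): √(0.3020·0.6980/633) = 0.01825 and √(0.8260·0.1740/357) = 0.02006.
SE(p̂₁ − p̂₂) = √(SE₁² + SE₂²) = √(0.0003330625 + 0.0004024036) = 0.02712, since the two samples are independent.
At 90% confidence z* = 1.645; margin = 1.645 × 0.02712 = 0.04461.
The difference is 0.3020 − 0.8260 = -0.5240, so the interval is -0.5240 ± 0.04461 = (-0.56861, -0.47939).
The interval (-0.56861, -0.47939) does not contain 0, so the difference is significant.

significant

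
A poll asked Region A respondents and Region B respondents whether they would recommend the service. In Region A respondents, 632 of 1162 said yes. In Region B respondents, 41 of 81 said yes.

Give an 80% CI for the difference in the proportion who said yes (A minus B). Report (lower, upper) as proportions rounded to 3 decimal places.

Sample proportions: 632/1162 = 0.5439, 41/81 = 0.5062.
Each SE is √(p̂(1−p̂)/n): √(0.5439·0.4561/1162) = 0.01461 and √(0.5062·0.4938/81) = 0.05555.
SE(p̂₁ − p̂₂) = √(SE₁² + SE₂²) = √(0.0002134521 + 0.0030858025) = 0.05744, since the two samples are independent.
At 80% confidence z* = 1.282; margin = 1.282 × 0.05744 = 0.07364.
The difference is 0.5439 − 0.5062 = 0.0377, so the interval is 0.0377 ± 0.07364 = (-0.036, 0.111).

(-0.036, 0.111)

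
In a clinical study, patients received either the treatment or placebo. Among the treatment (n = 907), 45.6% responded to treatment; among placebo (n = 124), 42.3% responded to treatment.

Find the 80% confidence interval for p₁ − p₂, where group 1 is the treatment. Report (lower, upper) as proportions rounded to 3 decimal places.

(-0.028, 0.094)

SE₁ = √(p̂₁(1−p̂₁)/n₁) = √(0.4560·0.5440/907) = 0.01654; SE₂ = √(0.4230·0.5770/124) = 0.04437.
Independent samples: SE of the difference = √(SE₁² + SE₂²) = √(0.0002735716 + 0.0019686969) = 0.04735.
z* for 80% confidence is 1.282, so the margin of error is 1.282 × 0.04735 = 0.06070.
Point estimate p̂₁ − p̂₂ = 0.4560 − 0.4230 = 0.0330.
0.0330 ± 0.06070 → (-0.028, 0.094).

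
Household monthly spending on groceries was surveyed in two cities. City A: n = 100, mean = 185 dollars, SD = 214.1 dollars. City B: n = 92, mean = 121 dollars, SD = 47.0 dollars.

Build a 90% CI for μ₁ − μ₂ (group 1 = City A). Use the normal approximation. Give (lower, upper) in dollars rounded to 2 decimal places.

Per-group SEs: s₁/√n₁ = 214.1/√100 = 21.4100, s₂/√n₂ = 47.0/√92 = 4.9001.
Unpooled SE of the difference: √(458.3881 + 24.01098001) = 21.9636.
Margin of error = z* · SE = 1.645 × 21.9636 = 36.1301.
x̄₁ − x̄₂ = 185 − 121 = 64.0000.
CI: 64.0000 ± 36.1301 = (27.87, 100.13).

(27.87, 100.13)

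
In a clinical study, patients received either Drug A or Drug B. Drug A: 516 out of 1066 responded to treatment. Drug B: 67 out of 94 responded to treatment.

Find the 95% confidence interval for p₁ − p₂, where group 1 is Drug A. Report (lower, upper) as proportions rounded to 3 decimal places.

(-0.325, -0.132)

Sample proportions: 516/1066 = 0.4841, 67/94 = 0.7128.
Each SE is √(p̂(1−p̂)/n): √(0.4841·0.5159/1066) = 0.01531 and √(0.7128·0.2872/94) = 0.04667.
SE(p̂₁ − p̂₂) = √(SE₁² + SE₂²) = √(0.0002343961 + 0.0021780889) = 0.04912, since the two samples are independent.
At 95% confidence z* = 1.960; margin = 1.960 × 0.04912 = 0.09628.
The difference is 0.4841 − 0.7128 = -0.2287, so the interval is -0.2287 ± 0.09628 = (-0.325, -0.132).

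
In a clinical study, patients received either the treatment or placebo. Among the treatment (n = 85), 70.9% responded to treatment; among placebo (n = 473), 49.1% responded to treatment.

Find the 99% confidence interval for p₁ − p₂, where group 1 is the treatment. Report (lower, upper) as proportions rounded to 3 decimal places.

The two standard errors are √(0.7090×0.2910/85) = 0.04927 and √(0.4910×0.5090/473) = 0.02299.
Because the samples are independent, SE_diff = √(0.04927² + 0.02299²) = 0.05437.
Using z* = 2.576 for 99%, ME = 2.576 × 0.05437 = 0.14006.
p̂₁ − p̂₂ = 0.2180; interval 0.2180 ± 0.14006 gives (0.078, 0.358).

(0.078, 0.358)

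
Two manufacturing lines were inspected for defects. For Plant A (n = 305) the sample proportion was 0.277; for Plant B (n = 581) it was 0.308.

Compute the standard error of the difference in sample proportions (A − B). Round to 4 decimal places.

0.0320

SE₁ = √(p̂₁(1−p̂₁)/n₁) = √(0.2770·0.7230/305) = 0.02562; SE₂ = √(0.3080·0.6920/581) = 0.01915.
Independent samples: SE of the difference = √(SE₁² + SE₂²) = √(0.0006563844 + 0.0003667225) = 0.03199.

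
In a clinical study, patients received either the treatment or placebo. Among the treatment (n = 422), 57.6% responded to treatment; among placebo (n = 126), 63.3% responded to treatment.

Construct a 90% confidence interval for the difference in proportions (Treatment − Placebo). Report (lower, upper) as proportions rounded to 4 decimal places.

(-0.1380, 0.0240)

Each SE is √(p̂(1−p̂)/n): √(0.5760·0.4240/422) = 0.02406 and √(0.6330·0.3670/126) = 0.04294.
SE(p̂₁ − p̂₂) = √(SE₁² + SE₂²) = √(0.0005788836 + 0.0018438436) = 0.04922, since the two samples are independent.
At 90% confidence z* = 1.645; margin = 1.645 × 0.04922 = 0.08097.
The difference is 0.5760 − 0.6330 = -0.0570, so the interval is -0.0570 ± 0.08097 = (-0.1380, 0.0240).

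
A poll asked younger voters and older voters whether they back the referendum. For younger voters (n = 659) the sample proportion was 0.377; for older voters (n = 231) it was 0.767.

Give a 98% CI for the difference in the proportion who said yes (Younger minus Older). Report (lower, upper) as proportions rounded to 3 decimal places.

(-0.468, -0.312)

SE₁ = √(p̂₁(1−p̂₁)/n₁) = √(0.3770·0.6230/659) = 0.01888; SE₂ = √(0.7670·0.2330/231) = 0.02781.
Independent samples: SE of the difference = √(SE₁² + SE₂²) = √(0.0003564544 + 0.0007733961) = 0.03361.
z* for 98% confidence is 2.326, so the margin of error is 2.326 × 0.03361 = 0.07818.
Point estimate p̂₁ − p̂₂ = 0.3770 − 0.7670 = -0.3900.
-0.3900 ± 0.07818 → (-0.468, -0.312).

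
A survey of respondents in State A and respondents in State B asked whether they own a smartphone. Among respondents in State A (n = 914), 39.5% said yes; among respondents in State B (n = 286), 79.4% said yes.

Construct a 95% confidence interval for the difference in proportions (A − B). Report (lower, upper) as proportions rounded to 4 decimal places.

(-0.4556, -0.3424)

Each SE is √(p̂(1−p̂)/n): √(0.3950·0.6050/914) = 0.01617 and √(0.7940·0.2060/286) = 0.02391.
SE(p̂₁ − p̂₂) = √(SE₁² + SE₂²) = √(0.0002614689 + 0.0005716881) = 0.02886, since the two samples are independent.
At 95% confidence z* = 1.960; margin = 1.960 × 0.02886 = 0.05657.
The difference is 0.3950 − 0.7940 = -0.3990, so the interval is -0.3990 ± 0.05657 = (-0.4556, -0.3424).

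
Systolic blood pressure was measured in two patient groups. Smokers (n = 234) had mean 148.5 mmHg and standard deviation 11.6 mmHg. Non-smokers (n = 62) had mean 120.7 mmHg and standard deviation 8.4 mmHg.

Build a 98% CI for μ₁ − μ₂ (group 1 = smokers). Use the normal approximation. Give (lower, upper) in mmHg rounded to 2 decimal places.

SE₁ = s₁/√n₁ = 11.6/√234 = 0.7583; SE₂ = 8.4/√62 = 1.0668.
Independent samples, unequal variances: SE_diff = √(SE₁² + SE₂²) = √(0.57501889 + 1.13806224) = 1.3088.
z* = 2.326, so margin of error = 2.326 × 1.3088 = 3.0443.
Difference in means = 148.5 − 120.7 = 27.8000.
27.8000 ± 3.0443 → (24.76, 30.84).

(24.76, 30.84)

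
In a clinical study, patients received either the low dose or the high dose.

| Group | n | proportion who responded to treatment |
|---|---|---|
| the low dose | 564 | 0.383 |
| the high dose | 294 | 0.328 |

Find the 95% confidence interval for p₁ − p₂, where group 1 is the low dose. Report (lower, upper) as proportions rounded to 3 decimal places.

(-0.012, 0.122)

The two standard errors are √(0.3830×0.6170/564) = 0.02047 and √(0.3280×0.6720/294) = 0.02738.
Because the samples are independent, SE_diff = √(0.02047² + 0.02738²) = 0.03419.
Using z* = 1.960 for 95%, ME = 1.960 × 0.03419 = 0.06701.
p̂₁ − p̂₂ = 0.0550; interval 0.0550 ± 0.06701 gives (-0.012, 0.122).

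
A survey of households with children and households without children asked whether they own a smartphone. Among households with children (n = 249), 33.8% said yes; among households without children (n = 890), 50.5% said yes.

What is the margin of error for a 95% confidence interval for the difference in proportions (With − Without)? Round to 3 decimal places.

The two standard errors are √(0.3380×0.6620/249) = 0.02998 and √(0.5050×0.4950/890) = 0.01676.
Because the samples are independent, SE_diff = √(0.02998² + 0.01676²) = 0.03435.
Using z* = 1.960 for 95%, ME = 1.960 × 0.03435 = 0.06733.

0.067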